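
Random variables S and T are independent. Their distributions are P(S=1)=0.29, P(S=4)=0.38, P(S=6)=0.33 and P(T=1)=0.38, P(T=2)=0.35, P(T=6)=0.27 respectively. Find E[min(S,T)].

2.0018

E[min(S,T)] = Σ_s Σ_t min(s,t) · P(S=s)P(T=t)
 = 1·0.1102 + 1·0.1015 + 1·0.0783 + 1·0.1444 + 2·0.133 + 4·0.1026 + 1·0.1254 + 2·0.1155 + 6·0.0891
 = 0.1102 + 0.1015 + 0.0783 + 0.1444 + 0.266 + 0.4104 + 0.1254 + 0.231 + 0.5346
 = 2.0018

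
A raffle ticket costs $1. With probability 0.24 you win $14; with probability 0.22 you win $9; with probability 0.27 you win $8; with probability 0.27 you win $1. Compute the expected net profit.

6.77

E[payout] = 14·0.24 + 9·0.22 + 8·0.27 + 1·0.27
 = 3.36 + 1.98 + 2.16 + 0.27
 = 7.77
Net = 7.77 - 1 = 6.77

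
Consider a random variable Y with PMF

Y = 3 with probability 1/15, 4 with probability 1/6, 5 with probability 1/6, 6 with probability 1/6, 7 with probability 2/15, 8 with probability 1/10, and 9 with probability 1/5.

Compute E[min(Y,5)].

4.7

E[min(Y,5)] = Σ min(y,5)·P(Y=y)
 = 3·1/15 + 4·1/6 + 5·1/6 + 5·1/6 + 5·2/15 + 5·1/10 + 5·1/5
 = 1/5 + 2/3 + 5/6 + 5/6 + 2/3 + 1/2 + 1
 = 47/10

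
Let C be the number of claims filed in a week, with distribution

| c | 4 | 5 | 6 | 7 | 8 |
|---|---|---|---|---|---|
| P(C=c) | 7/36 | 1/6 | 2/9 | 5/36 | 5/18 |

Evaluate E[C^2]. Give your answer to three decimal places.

39.861

E[C^2] = Σ c^2·P(C=c)
 = 16·7/36 + 25·1/6 + 36·2/9 + 49·5/36 + 64·5/18
 = 28/9 + 25/6 + 8 + 245/36 + 160/9
 = 1435/36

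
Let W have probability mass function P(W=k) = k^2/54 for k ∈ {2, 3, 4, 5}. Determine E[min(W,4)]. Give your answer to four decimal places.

3.6852

E[min(W,4)] = Σ min(w,4)·P(W=w)
 = 2·2/27 + 3·1/6 + 4·8/27 + 4·25/54
 = 4/27 + 1/2 + 32/27 + 50/27
 = 199/54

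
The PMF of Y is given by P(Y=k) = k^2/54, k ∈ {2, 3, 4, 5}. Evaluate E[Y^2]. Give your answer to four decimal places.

18.1111

E[Y^2] = Σ y^2·P(Y=y)
 = 4·2/27 + 9·1/6 + 16·8/27 + 25·25/54
 = 8/27 + 3/2 + 128/27 + 625/54
 = 163/9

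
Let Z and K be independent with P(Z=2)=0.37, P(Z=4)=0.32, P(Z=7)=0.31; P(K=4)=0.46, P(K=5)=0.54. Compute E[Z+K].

8.73

E[Z+K] = Σ_z Σ_k (z+k) · P(Z=z)P(K=k)
 = 6·0.1702 + 7·0.1998 + 8·0.1472 + 9·0.1728 + 11·0.1426 + 12·0.1674
 = 1.0212 + 1.3986 + 1.1776 + 1.5552 + 1.5686 + 2.0088
 = 8.73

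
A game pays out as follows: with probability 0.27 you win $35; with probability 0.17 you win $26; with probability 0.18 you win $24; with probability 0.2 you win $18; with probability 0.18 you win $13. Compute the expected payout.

24.13

E[payout] = 35·0.27 + 26·0.17 + 24·0.18 + 18·0.2 + 13·0.18
 = 9.45 + 4.42 + 4.32 + 3.6 + 2.34
 = 24.13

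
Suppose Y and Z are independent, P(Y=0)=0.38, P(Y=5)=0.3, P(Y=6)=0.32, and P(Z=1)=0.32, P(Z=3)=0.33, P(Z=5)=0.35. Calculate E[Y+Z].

E[Y+Z] = Σ_y Σ_z (y+z) · P(Y=y)P(Z=z)
 = 1·0.1216 + 3·0.1254 + 5·0.133 + 6·0.096 + 8·0.099 + 10·0.105 + 7·0.1024 + 9·0.1056 + 11·0.112
 = 0.1216 + 0.3762 + 0.665 + 0.576 + 0.792 + 1.05 + 0.7168 + 0.9504 + 1.232
 = 6.48

6.48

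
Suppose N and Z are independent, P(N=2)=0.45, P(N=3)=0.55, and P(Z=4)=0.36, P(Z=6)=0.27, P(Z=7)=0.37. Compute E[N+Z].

8.2

E[N+Z] = Σ_n Σ_z (n+z) · P(N=n)P(Z=z)
 = 6·0.162 + 8·0.1215 + 9·0.1665 + 7·0.198 + 9·0.1485 + 10·0.2035
 = 0.972 + 0.972 + 1.4985 + 1.386 + 1.3365 + 2.035
 = 8.2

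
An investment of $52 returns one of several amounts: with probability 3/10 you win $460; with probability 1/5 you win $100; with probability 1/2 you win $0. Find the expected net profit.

106

E[payout] = 460·3/10 + 100·1/5 + 0·1/2
 = 138 + 20 + 0
 = 158
Net = 158 - 52 = 106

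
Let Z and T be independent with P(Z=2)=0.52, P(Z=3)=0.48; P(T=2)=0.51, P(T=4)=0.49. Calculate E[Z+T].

E[Z+T] = Σ_z Σ_t (z+t) · P(Z=z)P(T=t)
 = 4·0.2652 + 6·0.2548 + 5·0.2448 + 7·0.2352
 = 1.0608 + 1.5288 + 1.224 + 1.6464
 = 5.46

5.46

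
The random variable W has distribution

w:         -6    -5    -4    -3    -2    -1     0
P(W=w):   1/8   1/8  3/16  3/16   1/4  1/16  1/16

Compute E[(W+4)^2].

3.375

E[(W+4)^2] = Σ (w+4)^2·P(W=w)
 = 4·1/8 + 1·1/8 + 0·3/16 + 1·3/16 + 4·1/4 + 9·1/16 + 16·1/16
 = 1/2 + 1/8 + 0 + 3/16 + 1 + 9/16 + 1
 = 27/8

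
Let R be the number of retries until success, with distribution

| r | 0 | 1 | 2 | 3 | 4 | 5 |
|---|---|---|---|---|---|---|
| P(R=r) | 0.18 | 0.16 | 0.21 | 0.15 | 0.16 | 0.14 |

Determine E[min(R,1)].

E[min(R,1)] = Σ min(r,1)·P(R=r)
 = 0·0.18 + 1·0.16 + 1·0.21 + 1·0.15 + 1·0.16 + 1·0.14
 = 0 + 0.16 + 0.21 + 0.15 + 0.16 + 0.14
 = 0.82

0.82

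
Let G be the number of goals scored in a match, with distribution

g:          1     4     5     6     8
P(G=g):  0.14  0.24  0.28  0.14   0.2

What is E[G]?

4.94

E[G] = Σ g·P(G=g)
 = 1·0.14 + 4·0.24 + 5·0.28 + 6·0.14 + 8·0.2
 = 0.14 + 0.96 + 1.4 + 0.84 + 1.6
 = 4.94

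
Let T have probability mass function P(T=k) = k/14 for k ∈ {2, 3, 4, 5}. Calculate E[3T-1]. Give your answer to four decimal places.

E[3T-1] = Σ (3t-1)·P(T=t)
 = 5·1/7 + 8·3/14 + 11·2/7 + 14·5/14
 = 5/7 + 12/7 + 22/7 + 5
 = 74/7

10.5714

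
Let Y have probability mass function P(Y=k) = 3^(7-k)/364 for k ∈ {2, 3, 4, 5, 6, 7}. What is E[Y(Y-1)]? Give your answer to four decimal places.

E[Y(Y-1)] = Σ y(y-1)·P(Y=y)
 = 2·243/364 + 6·81/364 + 12·27/364 + 20·9/364 + 30·3/364 + 42·1/364
 = 243/182 + 243/182 + 81/91 + 45/91 + 45/182 + 3/26
 = 402/91

4.4176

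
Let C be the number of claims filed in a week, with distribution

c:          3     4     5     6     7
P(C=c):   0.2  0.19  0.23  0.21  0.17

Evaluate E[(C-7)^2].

6.04

E[(C-7)^2] = Σ (c-7)^2·P(C=c)
 = 16·0.2 + 9·0.19 + 4·0.23 + 1·0.21 + 0·0.17
 = 3.2 + 1.71 + 0.92 + 0.21 + 0
 = 6.04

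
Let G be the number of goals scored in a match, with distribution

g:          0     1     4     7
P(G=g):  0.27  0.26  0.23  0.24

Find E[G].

E[G] = Σ g·P(G=g)
 = 0·0.27 + 1·0.26 + 4·0.23 + 7·0.24
 = 0 + 0.26 + 0.92 + 1.68
 = 2.86

2.86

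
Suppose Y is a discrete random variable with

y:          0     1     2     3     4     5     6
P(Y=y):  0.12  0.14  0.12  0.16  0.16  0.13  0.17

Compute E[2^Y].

E[2^Y] = Σ 2^y·P(Y=y)
 = 1·0.12 + 2·0.14 + 4·0.12 + 8·0.16 + 16·0.16 + 32·0.13 + 64·0.17
 = 0.12 + 0.28 + 0.48 + 1.28 + 2.56 + 4.16 + 10.88
 = 19.76

19.76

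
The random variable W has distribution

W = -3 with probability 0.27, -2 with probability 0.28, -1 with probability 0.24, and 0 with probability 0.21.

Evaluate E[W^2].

E[W^2] = Σ w^2·P(W=w)
 = 9·0.27 + 4·0.28 + 1·0.24 + 0·0.21
 = 2.43 + 1.12 + 0.24 + 0
 = 3.79

3.79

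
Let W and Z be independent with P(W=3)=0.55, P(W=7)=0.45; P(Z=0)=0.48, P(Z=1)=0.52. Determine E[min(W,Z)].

E[min(W,Z)] = Σ_w Σ_z min(w,z) · P(W=w)P(Z=z)
 = 0·0.264 + 1·0.286 + 0·0.216 + 1·0.234
 = 0 + 0.286 + 0 + 0.234
 = 0.52

0.52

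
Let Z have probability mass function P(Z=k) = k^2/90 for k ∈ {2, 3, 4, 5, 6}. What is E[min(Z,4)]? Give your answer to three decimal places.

3.811

E[min(Z,4)] = Σ min(z,4)·P(Z=z)
 = 2·2/45 + 3·1/10 + 4·8/45 + 4·5/18 + 4·2/5
 = 4/45 + 3/10 + 32/45 + 10/9 + 8/5
 = 343/90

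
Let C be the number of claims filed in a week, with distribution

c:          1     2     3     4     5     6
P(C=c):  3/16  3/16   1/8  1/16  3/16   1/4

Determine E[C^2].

E[C^2] = Σ c^2·P(C=c)
 = 1·3/16 + 4·3/16 + 9·1/8 + 16·1/16 + 25·3/16 + 36·1/4
 = 3/16 + 3/4 + 9/8 + 1 + 75/16 + 9
 = 67/4

16.75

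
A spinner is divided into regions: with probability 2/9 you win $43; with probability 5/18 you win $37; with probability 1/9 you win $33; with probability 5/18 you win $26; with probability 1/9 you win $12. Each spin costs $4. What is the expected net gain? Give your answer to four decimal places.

E[payout] = 43·2/9 + 37·5/18 + 33·1/9 + 26·5/18 + 12·1/9
 = 86/9 + 185/18 + 11/3 + 65/9 + 4/3
 = 577/18
Net = 577/18 - 4 = 505/18

28.0556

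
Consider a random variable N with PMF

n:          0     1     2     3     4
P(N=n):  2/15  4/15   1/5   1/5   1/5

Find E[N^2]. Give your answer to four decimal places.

E[N^2] = Σ n^2·P(N=n)
 = 0·2/15 + 1·4/15 + 4·1/5 + 9·1/5 + 16·1/5
 = 0 + 4/15 + 4/5 + 9/5 + 16/5
 = 91/15

6.0667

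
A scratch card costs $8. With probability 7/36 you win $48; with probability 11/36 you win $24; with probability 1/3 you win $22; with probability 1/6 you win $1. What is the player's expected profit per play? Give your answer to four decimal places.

16.1667

E[payout] = 48·7/36 + 24·11/36 + 22·1/3 + 1·1/6
 = 28/3 + 22/3 + 22/3 + 1/6
 = 145/6
Net = 145/6 - 8 = 97/6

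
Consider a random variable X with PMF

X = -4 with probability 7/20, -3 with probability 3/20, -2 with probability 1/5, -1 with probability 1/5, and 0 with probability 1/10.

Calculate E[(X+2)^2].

E[(X+2)^2] = Σ (x+2)^2·P(X=x)
 = 4·7/20 + 1·3/20 + 0·1/5 + 1·1/5 + 4·1/10
 = 7/5 + 3/20 + 0 + 1/5 + 2/5
 = 43/20

2.15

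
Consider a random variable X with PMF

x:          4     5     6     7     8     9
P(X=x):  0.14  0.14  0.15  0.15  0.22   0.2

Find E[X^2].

E[X^2] = Σ x^2·P(X=x)
 = 16·0.14 + 25·0.14 + 36·0.15 + 49·0.15 + 64·0.22 + 81·0.2
 = 2.24 + 3.5 + 5.4 + 7.35 + 14.08 + 16.2
 = 48.77

48.77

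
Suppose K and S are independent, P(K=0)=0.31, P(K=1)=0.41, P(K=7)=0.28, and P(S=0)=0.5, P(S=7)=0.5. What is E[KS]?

8.295

E[KS] = Σ_k Σ_s ks · P(K=k)P(S=s)
 = 0·0.155 + 0·0.155 + 0·0.205 + 7·0.205 + 0·0.14 + 49·0.14
 = 0 + 0 + 0 + 1.435 + 0 + 6.86
 = 8.295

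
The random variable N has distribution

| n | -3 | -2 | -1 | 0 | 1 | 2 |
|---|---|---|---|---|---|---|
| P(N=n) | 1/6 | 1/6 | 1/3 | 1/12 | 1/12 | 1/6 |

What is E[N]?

E[N] = Σ n·P(N=n)
 = (-3)·1/6 + (-2)·1/6 + (-1)·1/3 + 0·1/12 + 1·1/12 + 2·1/6
 = (-1/2) + (-1/3) + (-1/3) + 0 + 1/12 + 1/3
 = -3/4

-0.75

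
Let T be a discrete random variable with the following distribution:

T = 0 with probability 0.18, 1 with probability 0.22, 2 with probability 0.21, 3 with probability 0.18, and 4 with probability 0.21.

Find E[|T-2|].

1.18

E[|T-2|] = Σ |t-2|·P(T=t)
 = 2·0.18 + 1·0.22 + 0·0.21 + 1·0.18 + 2·0.21
 = 0.36 + 0.22 + 0 + 0.18 + 0.42
 = 1.18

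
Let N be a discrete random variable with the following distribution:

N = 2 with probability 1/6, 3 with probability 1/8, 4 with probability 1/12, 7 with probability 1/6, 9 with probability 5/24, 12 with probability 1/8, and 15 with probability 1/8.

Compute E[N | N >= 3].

8.55

P(N >= 3) = 1/8 + 1/12 + 1/6 + 5/24 + 1/8 + 1/8 = 5/6.
E[N | N >= 3] = [3·1/8 + 4·1/12 + 7·1/6 + 9·5/24 + 12·1/8 + 15·1/8] / (5/6)
 = 57/8 / (5/6)
 = 171/20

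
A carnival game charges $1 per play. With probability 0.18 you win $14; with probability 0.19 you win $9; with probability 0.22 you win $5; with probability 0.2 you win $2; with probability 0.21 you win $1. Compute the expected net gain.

E[payout] = 14·0.18 + 9·0.19 + 5·0.22 + 2·0.2 + 1·0.21
 = 2.52 + 1.71 + 1.1 + 0.4 + 0.21
 = 5.94
Net = 5.94 - 1 = 4.94

4.94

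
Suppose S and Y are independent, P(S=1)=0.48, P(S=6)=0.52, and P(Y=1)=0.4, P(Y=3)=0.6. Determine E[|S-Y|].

2.552

E[|S-Y|] = Σ_s Σ_y |s-y| · P(S=s)P(Y=y)
 = 0·0.192 + 2·0.288 + 5·0.208 + 3·0.312
 = 0 + 0.576 + 1.04 + 0.936
 = 2.552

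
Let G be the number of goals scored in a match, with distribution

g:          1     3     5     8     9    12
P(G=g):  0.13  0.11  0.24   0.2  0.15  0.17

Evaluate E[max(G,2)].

6.78

E[max(G,2)] = Σ max(g,2)·P(G=g)
 = 2·0.13 + 3·0.11 + 5·0.24 + 8·0.2 + 9·0.15 + 12·0.17
 = 0.26 + 0.33 + 1.2 + 1.6 + 1.35 + 2.04
 = 6.78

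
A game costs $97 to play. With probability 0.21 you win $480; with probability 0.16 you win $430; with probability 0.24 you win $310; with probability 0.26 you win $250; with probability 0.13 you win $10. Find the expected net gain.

E[payout] = 480·0.21 + 430·0.16 + 310·0.24 + 250·0.26 + 10·0.13
 = 100.8 + 68.8 + 74.4 + 65 + 1.3
 = 310.3
Net = 310.3 - 97 = 213.3

213.3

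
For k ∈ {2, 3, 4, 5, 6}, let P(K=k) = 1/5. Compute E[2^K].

24.8

E[2^K] = Σ 2^k·P(K=k)
 = 4·1/5 + 8·1/5 + 16·1/5 + 32·1/5 + 64·1/5
 = 4/5 + 8/5 + 16/5 + 32/5 + 64/5
 = 124/5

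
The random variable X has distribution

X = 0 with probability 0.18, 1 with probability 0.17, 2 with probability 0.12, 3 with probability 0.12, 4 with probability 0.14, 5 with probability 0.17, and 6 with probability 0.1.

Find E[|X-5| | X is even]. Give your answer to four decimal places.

P(X is even) = 0.18 + 0.12 + 0.14 + 0.1 = 0.54.
E[|X-5| | X is even] = [5·0.18 + 3·0.12 + 1·0.14 + 1·0.1] / 0.54
 = 1.5 / 0.54
 = 25/9

2.7778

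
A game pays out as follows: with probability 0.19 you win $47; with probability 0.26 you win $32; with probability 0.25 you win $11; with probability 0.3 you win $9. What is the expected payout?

22.7

E[payout] = 47·0.19 + 32·0.26 + 11·0.25 + 9·0.3
 = 8.93 + 8.32 + 2.75 + 2.7
 = 22.7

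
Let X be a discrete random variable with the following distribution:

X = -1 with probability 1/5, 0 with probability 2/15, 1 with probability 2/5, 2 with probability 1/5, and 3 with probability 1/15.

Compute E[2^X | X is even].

2.8

P(X is even) = 2/15 + 1/5 = 1/3.
E[2^X | X is even] = [1·2/15 + 4·1/5] / (1/3)
 = 14/15 / (1/3)
 = 14/5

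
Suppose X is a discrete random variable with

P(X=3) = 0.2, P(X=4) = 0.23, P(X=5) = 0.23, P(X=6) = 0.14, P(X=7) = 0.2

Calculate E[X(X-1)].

E[X(X-1)] = Σ x(x-1)·P(X=x)
 = 6·0.2 + 12·0.23 + 20·0.23 + 30·0.14 + 42·0.2
 = 1.2 + 2.76 + 4.6 + 4.2 + 8.4
 = 21.16

21.16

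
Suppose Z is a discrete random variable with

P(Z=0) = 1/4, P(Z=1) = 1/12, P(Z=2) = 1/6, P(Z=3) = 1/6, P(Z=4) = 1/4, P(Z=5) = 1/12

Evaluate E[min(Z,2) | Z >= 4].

P(Z >= 4) = 1/4 + 1/12 = 1/3.
E[min(Z,2) | Z >= 4] = [2·1/4 + 2·1/12] / (1/3)
 = 2/3 / (1/3)
 = 2

2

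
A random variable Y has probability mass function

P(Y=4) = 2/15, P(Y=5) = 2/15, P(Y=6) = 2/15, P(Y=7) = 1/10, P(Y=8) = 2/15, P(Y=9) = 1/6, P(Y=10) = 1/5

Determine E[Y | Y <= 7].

P(Y <= 7) = 2/15 + 2/15 + 2/15 + 1/10 = 1/2.
E[Y | Y <= 7] = [4·2/15 + 5·2/15 + 6·2/15 + 7·1/10] / (1/2)
 = 27/10 / (1/2)
 = 27/5

5.4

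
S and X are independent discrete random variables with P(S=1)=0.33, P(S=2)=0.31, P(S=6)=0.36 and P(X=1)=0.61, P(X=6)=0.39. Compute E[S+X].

6.06

E[S+X] = Σ_s Σ_x (s+x) · P(S=s)P(X=x)
 = 2·0.2013 + 7·0.1287 + 3·0.1891 + 8·0.1209 + 7·0.2196 + 12·0.1404
 = 0.4026 + 0.9009 + 0.5673 + 0.9672 + 1.5372 + 1.6848
 = 6.06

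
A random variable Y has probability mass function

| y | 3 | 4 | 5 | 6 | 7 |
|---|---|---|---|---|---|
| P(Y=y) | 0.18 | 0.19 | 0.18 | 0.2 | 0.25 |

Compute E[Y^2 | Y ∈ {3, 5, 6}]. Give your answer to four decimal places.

P(Y ∈ {3, 5, 6}) = 0.18 + 0.18 + 0.2 = 0.56.
E[Y^2 | Y ∈ {3, 5, 6}] = [9·0.18 + 25·0.18 + 36·0.2] / 0.56
 = 13.32 / 0.56
 = 333/14

23.7857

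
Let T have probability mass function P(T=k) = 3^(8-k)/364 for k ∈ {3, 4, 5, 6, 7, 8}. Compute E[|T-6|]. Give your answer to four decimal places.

E[|T-6|] = Σ |t-6|·P(T=t)
 = 3·243/364 + 2·81/364 + 1·27/364 + 0·9/364 + 1·3/364 + 2·1/364
 = 729/364 + 81/182 + 27/364 + 0 + 3/364 + 1/182
 = 71/28

2.5357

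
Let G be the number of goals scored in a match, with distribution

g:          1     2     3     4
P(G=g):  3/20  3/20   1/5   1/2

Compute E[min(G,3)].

2.55

E[min(G,3)] = Σ min(g,3)·P(G=g)
 = 1·3/20 + 2·3/20 + 3·1/5 + 3·1/2
 = 3/20 + 3/10 + 3/5 + 3/2
 = 51/20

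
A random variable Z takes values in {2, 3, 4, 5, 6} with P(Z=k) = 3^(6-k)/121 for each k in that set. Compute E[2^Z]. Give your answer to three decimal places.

6.975

E[2^Z] = Σ 2^z·P(Z=z)
 = 4·81/121 + 8·27/121 + 16·9/121 + 32·3/121 + 64·1/121
 = 324/121 + 216/121 + 144/121 + 96/121 + 64/121
 = 844/121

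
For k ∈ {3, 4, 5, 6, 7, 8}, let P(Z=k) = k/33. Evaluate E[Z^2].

E[Z^2] = Σ z^2·P(Z=z)
 = 9·1/11 + 16·4/33 + 25·5/33 + 36·2/11 + 49·7/33 + 64·8/33
 = 9/11 + 64/33 + 125/33 + 72/11 + 343/33 + 512/33
 = 39

39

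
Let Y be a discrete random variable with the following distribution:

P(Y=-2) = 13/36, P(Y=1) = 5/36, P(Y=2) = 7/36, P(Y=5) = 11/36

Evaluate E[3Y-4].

E[3Y-4] = Σ (3y-4)·P(Y=y)
 = (-10)·13/36 + (-1)·5/36 + 2·7/36 + 11·11/36
 = (-65/18) + (-5/36) + 7/18 + 121/36
 = 0

0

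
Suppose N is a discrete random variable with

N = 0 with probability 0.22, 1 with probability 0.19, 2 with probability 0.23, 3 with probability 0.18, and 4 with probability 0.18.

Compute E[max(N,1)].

2.13

E[max(N,1)] = Σ max(n,1)·P(N=n)
 = 1·0.22 + 1·0.19 + 2·0.23 + 3·0.18 + 4·0.18
 = 0.22 + 0.19 + 0.46 + 0.54 + 0.72
 = 2.13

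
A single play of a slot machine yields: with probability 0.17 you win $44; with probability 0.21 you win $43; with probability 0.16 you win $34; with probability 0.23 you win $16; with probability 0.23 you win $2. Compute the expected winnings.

26.09

E[payout] = 44·0.17 + 43·0.21 + 34·0.16 + 16·0.23 + 2·0.23
 = 7.48 + 9.03 + 5.44 + 3.68 + 0.46
 = 26.09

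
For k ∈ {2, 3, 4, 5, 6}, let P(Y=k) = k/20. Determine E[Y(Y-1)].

E[Y(Y-1)] = Σ y(y-1)·P(Y=y)
 = 2·1/10 + 6·3/20 + 12·1/5 + 20·1/4 + 30·3/10
 = 1/5 + 9/10 + 12/5 + 5 + 9
 = 35/2

17.5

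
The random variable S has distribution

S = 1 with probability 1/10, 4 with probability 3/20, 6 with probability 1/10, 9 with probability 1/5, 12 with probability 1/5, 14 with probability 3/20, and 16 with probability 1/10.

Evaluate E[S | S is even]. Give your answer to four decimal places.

P(S is even) = 3/20 + 1/10 + 1/5 + 3/20 + 1/10 = 7/10.
E[S | S is even] = [4·3/20 + 6·1/10 + 12·1/5 + 14·3/20 + 16·1/10] / (7/10)
 = 73/10 / (7/10)
 = 73/7

10.4286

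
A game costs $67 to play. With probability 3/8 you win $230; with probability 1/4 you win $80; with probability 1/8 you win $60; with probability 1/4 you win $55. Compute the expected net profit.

E[payout] = 230·3/8 + 80·1/4 + 60·1/8 + 55·1/4
 = 345/4 + 20 + 15/2 + 55/4
 = 255/2
Net = 255/2 - 67 = 121/2

60.5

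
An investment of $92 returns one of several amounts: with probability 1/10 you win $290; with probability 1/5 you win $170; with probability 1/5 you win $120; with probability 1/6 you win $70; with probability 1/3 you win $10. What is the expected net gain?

E[payout] = 290·1/10 + 170·1/5 + 120·1/5 + 70·1/6 + 10·1/3
 = 29 + 34 + 24 + 35/3 + 10/3
 = 102
Net = 102 - 92 = 10

10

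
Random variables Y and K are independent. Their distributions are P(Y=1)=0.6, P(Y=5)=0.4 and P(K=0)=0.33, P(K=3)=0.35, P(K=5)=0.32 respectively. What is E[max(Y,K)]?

E[max(Y,K)] = Σ_y Σ_k max(y,k) · P(Y=y)P(K=k)
 = 1·0.198 + 3·0.21 + 5·0.192 + 5·0.132 + 5·0.14 + 5·0.128
 = 0.198 + 0.63 + 0.96 + 0.66 + 0.7 + 0.64
 = 3.788

3.788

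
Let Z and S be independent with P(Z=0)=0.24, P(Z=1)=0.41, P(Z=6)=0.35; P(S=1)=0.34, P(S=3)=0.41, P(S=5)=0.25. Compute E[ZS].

7.0782

E[ZS] = Σ_z Σ_s zs · P(Z=z)P(S=s)
 = 0·0.0816 + 0·0.0984 + 0·0.06 + 1·0.1394 + 3·0.1681 + 5·0.1025 + 6·0.119 + 18·0.1435 + 30·0.0875
 = 0 + 0 + 0 + 0.1394 + 0.5043 + 0.5125 + 0.714 + 2.583 + 2.625
 = 7.0782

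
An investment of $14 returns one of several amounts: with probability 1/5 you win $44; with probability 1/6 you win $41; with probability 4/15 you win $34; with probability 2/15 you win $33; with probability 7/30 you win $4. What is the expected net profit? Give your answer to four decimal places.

16.0333

E[payout] = 44·1/5 + 41·1/6 + 34·4/15 + 33·2/15 + 4·7/30
 = 44/5 + 41/6 + 136/15 + 22/5 + 14/15
 = 901/30
Net = 901/30 - 14 = 481/30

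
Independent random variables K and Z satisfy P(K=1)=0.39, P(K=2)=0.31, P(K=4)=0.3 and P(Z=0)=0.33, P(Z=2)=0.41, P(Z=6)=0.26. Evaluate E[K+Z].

E[K+Z] = Σ_k Σ_z (k+z) · P(K=k)P(Z=z)
 = 1·0.1287 + 3·0.1599 + 7·0.1014 + 2·0.1023 + 4·0.1271 + 8·0.0806 + 4·0.099 + 6·0.123 + 10·0.078
 = 0.1287 + 0.4797 + 0.7098 + 0.2046 + 0.5084 + 0.6448 + 0.396 + 0.738 + 0.78
 = 4.59

4.59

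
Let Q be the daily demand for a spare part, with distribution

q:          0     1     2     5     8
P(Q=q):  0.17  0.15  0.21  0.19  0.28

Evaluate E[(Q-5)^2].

E[(Q-5)^2] = Σ (q-5)^2·P(Q=q)
 = 25·0.17 + 16·0.15 + 9·0.21 + 0·0.19 + 9·0.28
 = 4.25 + 2.4 + 1.89 + 0 + 2.52
 = 11.06

11.06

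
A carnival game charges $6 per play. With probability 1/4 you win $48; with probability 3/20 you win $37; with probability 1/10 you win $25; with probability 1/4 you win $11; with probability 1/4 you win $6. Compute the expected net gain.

18.3

E[payout] = 48·1/4 + 37·3/20 + 25·1/10 + 11·1/4 + 6·1/4
 = 12 + 111/20 + 5/2 + 11/4 + 3/2
 = 243/10
Net = 243/10 - 6 = 183/10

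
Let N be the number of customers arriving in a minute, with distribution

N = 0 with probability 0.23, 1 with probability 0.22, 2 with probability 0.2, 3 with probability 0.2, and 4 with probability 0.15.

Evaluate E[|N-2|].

1.18

E[|N-2|] = Σ |n-2|·P(N=n)
 = 2·0.23 + 1·0.22 + 0·0.2 + 1·0.2 + 2·0.15
 = 0.46 + 0.22 + 0 + 0.2 + 0.3
 = 1.18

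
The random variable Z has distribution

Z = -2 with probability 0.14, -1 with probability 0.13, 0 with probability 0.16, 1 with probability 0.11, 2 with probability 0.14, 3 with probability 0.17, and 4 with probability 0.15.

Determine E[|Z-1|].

E[|Z-1|] = Σ |z-1|·P(Z=z)
 = 3·0.14 + 2·0.13 + 1·0.16 + 0·0.11 + 1·0.14 + 2·0.17 + 3·0.15
 = 0.42 + 0.26 + 0.16 + 0 + 0.14 + 0.34 + 0.45
 = 1.77

1.77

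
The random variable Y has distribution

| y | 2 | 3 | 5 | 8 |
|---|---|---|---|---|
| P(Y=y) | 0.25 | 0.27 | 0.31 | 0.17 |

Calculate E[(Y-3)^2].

5.74

E[(Y-3)^2] = Σ (y-3)^2·P(Y=y)
 = 1·0.25 + 0·0.27 + 4·0.31 + 25·0.17
 = 0.25 + 0 + 1.24 + 4.25
 = 5.74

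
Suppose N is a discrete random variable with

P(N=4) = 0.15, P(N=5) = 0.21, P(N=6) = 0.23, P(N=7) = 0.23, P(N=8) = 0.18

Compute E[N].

E[N] = Σ n·P(N=n)
 = 4·0.15 + 5·0.21 + 6·0.23 + 7·0.23 + 8·0.18
 = 0.6 + 1.05 + 1.38 + 1.61 + 1.44
 = 6.08

6.08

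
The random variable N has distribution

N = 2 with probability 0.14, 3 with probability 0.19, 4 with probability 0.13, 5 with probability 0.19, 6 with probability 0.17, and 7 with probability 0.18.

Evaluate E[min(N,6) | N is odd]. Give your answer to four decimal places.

P(N is odd) = 0.19 + 0.19 + 0.18 = 0.56.
E[min(N,6) | N is odd] = [3·0.19 + 5·0.19 + 6·0.18] / 0.56
 = 2.6 / 0.56
 = 65/14

4.6429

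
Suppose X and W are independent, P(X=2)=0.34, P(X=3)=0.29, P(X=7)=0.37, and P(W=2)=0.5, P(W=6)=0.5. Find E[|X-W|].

2.37

E[|X-W|] = Σ_x Σ_w |x-w| · P(X=x)P(W=w)
 = 0·0.17 + 4·0.17 + 1·0.145 + 3·0.145 + 5·0.185 + 1·0.185
 = 0 + 0.68 + 0.145 + 0.435 + 0.925 + 0.185
 = 2.37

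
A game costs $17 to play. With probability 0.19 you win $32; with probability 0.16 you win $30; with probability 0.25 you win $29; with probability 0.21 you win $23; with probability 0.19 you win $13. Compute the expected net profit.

8.43

E[payout] = 32·0.19 + 30·0.16 + 29·0.25 + 23·0.21 + 13·0.19
 = 6.08 + 4.8 + 7.25 + 4.83 + 2.47
 = 25.43
Net = 25.43 - 17 = 8.43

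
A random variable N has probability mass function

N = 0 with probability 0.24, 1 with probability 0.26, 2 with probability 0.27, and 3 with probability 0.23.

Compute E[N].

E[N] = Σ n·P(N=n)
 = 0·0.24 + 1·0.26 + 2·0.27 + 3·0.23
 = 0 + 0.26 + 0.54 + 0.69
 = 1.49

1.49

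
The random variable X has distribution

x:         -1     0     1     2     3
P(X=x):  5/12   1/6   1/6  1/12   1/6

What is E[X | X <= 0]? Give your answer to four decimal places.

P(X <= 0) = 5/12 + 1/6 = 7/12.
E[X | X <= 0] = [(-1)·5/12 + 0·1/6] / (7/12)
 = -5/12 / (7/12)
 = -5/7

-0.7143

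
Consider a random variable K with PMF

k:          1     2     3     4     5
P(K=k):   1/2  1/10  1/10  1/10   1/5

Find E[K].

2.4

E[K] = Σ k·P(K=k)
 = 1·1/2 + 2·1/10 + 3·1/10 + 4·1/10 + 5·1/5
 = 1/2 + 1/5 + 3/10 + 2/5 + 1
 = 12/5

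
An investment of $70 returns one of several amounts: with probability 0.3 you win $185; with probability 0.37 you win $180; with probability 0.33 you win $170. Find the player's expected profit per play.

108.2

E[payout] = 185·0.3 + 180·0.37 + 170·0.33
 = 55.5 + 66.6 + 56.1
 = 178.2
Net = 178.2 - 70 = 108.2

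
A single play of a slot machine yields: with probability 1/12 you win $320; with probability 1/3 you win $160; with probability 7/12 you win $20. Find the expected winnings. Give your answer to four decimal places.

E[payout] = 320·1/12 + 160·1/3 + 20·7/12
 = 80/3 + 160/3 + 35/3
 = 275/3

91.6667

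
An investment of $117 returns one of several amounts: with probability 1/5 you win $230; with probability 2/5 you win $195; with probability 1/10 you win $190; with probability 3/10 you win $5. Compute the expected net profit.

E[payout] = 230·1/5 + 195·2/5 + 190·1/10 + 5·3/10
 = 46 + 78 + 19 + 3/2
 = 289/2
Net = 289/2 - 117 = 55/2

27.5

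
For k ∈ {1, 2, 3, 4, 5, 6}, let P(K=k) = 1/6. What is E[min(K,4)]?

3

E[min(K,4)] = Σ min(k,4)·P(K=k)
 = 1·1/6 + 2·1/6 + 3·1/6 + 4·1/6 + 4·1/6 + 4·1/6
 = 1/6 + 1/3 + 1/2 + 2/3 + 2/3 + 2/3
 = 3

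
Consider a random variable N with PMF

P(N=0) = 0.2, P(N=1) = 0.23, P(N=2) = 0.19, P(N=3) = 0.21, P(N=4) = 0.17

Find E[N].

1.92

E[N] = Σ n·P(N=n)
 = 0·0.2 + 1·0.23 + 2·0.19 + 3·0.21 + 4·0.17
 = 0 + 0.23 + 0.38 + 0.63 + 0.68
 = 1.92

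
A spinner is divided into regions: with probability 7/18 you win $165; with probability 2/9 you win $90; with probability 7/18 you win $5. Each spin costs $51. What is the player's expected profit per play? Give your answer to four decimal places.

E[payout] = 165·7/18 + 90·2/9 + 5·7/18
 = 385/6 + 20 + 35/18
 = 775/9
Net = 775/9 - 51 = 316/9

35.1111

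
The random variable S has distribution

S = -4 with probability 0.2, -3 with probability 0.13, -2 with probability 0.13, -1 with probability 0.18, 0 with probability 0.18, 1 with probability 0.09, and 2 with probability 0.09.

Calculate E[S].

-1.36

E[S] = Σ s·P(S=s)
 = (-4)·0.2 + (-3)·0.13 + (-2)·0.13 + (-1)·0.18 + 0·0.18 + 1·0.09 + 2·0.09
 = (-0.8) + (-0.39) + (-0.26) + (-0.18) + 0 + 0.09 + 0.18
 = -1.36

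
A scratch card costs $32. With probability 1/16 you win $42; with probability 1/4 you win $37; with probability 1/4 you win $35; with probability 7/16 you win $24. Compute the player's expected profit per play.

E[payout] = 42·1/16 + 37·1/4 + 35·1/4 + 24·7/16
 = 21/8 + 37/4 + 35/4 + 21/2
 = 249/8
Net = 249/8 - 32 = -7/8

-0.875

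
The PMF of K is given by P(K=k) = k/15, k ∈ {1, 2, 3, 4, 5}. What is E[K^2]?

15

E[K^2] = Σ k^2·P(K=k)
 = 1·1/15 + 4·2/15 + 9·1/5 + 16·4/15 + 25·1/3
 = 1/15 + 8/15 + 9/5 + 64/15 + 25/3
 = 15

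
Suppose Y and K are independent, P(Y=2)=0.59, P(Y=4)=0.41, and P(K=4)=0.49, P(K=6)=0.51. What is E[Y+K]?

7.84

E[Y+K] = Σ_y Σ_k (y+k) · P(Y=y)P(K=k)
 = 6·0.2891 + 8·0.3009 + 8·0.2009 + 10·0.2091
 = 1.7346 + 2.4072 + 1.6072 + 2.091
 = 7.84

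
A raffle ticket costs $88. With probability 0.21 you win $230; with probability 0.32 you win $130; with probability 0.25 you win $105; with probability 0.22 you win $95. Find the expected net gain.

E[payout] = 230·0.21 + 130·0.32 + 105·0.25 + 95·0.22
 = 48.3 + 41.6 + 26.25 + 20.9
 = 137.05
Net = 137.05 - 88 = 49.05

49.05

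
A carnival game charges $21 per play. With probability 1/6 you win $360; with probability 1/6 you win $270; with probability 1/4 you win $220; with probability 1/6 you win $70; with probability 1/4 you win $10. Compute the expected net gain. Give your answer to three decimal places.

153.167

E[payout] = 360·1/6 + 270·1/6 + 220·1/4 + 70·1/6 + 10·1/4
 = 60 + 45 + 55 + 35/3 + 5/2
 = 1045/6
Net = 1045/6 - 21 = 919/6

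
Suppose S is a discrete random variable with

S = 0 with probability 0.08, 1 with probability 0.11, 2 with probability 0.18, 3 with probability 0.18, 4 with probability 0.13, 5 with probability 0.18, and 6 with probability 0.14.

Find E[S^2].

E[S^2] = Σ s^2·P(S=s)
 = 0·0.08 + 1·0.11 + 4·0.18 + 9·0.18 + 16·0.13 + 25·0.18 + 36·0.14
 = 0 + 0.11 + 0.72 + 1.62 + 2.08 + 4.5 + 5.04
 = 14.07

14.07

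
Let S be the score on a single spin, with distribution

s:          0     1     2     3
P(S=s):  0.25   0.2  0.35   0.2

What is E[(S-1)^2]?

1.4

E[(S-1)^2] = Σ (s-1)^2·P(S=s)
 = 1·0.25 + 0·0.2 + 1·0.35 + 4·0.2
 = 0.25 + 0 + 0.35 + 0.8
 = 1.4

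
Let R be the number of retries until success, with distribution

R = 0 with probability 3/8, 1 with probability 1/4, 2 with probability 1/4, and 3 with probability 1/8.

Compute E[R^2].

2.375

E[R^2] = Σ r^2·P(R=r)
 = 0·3/8 + 1·1/4 + 4·1/4 + 9·1/8
 = 0 + 1/4 + 1 + 9/8
 = 19/8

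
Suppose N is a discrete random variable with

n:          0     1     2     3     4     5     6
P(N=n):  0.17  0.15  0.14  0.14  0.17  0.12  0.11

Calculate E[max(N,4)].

4.34

E[max(N,4)] = Σ max(n,4)·P(N=n)
 = 4·0.17 + 4·0.15 + 4·0.14 + 4·0.14 + 4·0.17 + 5·0.12 + 6·0.11
 = 0.68 + 0.6 + 0.56 + 0.56 + 0.68 + 0.6 + 0.66
 = 4.34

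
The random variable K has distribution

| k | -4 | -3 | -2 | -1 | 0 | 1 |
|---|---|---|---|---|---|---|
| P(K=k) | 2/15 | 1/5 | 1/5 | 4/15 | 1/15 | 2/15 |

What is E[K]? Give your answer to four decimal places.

-1.6667

E[K] = Σ k·P(K=k)
 = (-4)·2/15 + (-3)·1/5 + (-2)·1/5 + (-1)·4/15 + 0·1/15 + 1·2/15
 = (-8/15) + (-3/5) + (-2/5) + (-4/15) + 0 + 2/15
 = -5/3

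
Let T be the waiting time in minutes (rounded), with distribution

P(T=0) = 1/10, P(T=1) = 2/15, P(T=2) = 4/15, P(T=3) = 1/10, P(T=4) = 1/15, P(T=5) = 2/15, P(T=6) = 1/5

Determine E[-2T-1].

-7.2

E[-2T-1] = Σ (-2t-1)·P(T=t)
 = (-1)·1/10 + (-3)·2/15 + (-5)·4/15 + (-7)·1/10 + (-9)·1/15 + (-11)·2/15 + (-13)·1/5
 = (-1/10) + (-2/5) + (-4/3) + (-7/10) + (-3/5) + (-22/15) + (-13/5)
 = -36/5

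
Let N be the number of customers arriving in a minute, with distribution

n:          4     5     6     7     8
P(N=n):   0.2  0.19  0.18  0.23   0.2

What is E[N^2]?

38.5

E[N^2] = Σ n^2·P(N=n)
 = 16·0.2 + 25·0.19 + 36·0.18 + 49·0.23 + 64·0.2
 = 3.2 + 4.75 + 6.48 + 11.27 + 12.8
 = 38.5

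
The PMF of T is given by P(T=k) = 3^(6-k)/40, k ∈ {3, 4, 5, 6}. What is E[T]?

3.45

E[T] = Σ t·P(T=t)
 = 3·27/40 + 4·9/40 + 5·3/40 + 6·1/40
 = 81/40 + 9/10 + 3/8 + 3/20
 = 69/20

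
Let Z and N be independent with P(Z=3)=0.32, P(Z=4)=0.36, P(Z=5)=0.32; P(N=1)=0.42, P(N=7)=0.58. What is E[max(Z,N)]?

5.74

E[max(Z,N)] = Σ_z Σ_n max(z,n) · P(Z=z)P(N=n)
 = 3·0.1344 + 7·0.1856 + 4·0.1512 + 7·0.2088 + 5·0.1344 + 7·0.1856
 = 0.4032 + 1.2992 + 0.6048 + 1.4616 + 0.672 + 1.2992
 = 5.74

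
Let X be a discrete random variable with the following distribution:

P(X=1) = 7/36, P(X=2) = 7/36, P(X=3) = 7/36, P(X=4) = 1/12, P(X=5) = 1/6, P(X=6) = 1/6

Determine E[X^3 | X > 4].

P(X > 4) = 1/6 + 1/6 = 1/3.
E[X^3 | X > 4] = [125·1/6 + 216·1/6] / (1/3)
 = 341/6 / (1/3)
 = 341/2

170.5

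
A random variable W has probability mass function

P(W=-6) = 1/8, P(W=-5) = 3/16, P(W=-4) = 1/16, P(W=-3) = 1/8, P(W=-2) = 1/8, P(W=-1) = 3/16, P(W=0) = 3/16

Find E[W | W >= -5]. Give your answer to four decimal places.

P(W >= -5) = 3/16 + 1/16 + 1/8 + 1/8 + 3/16 + 3/16 = 7/8.
E[W | W >= -5] = [(-5)·3/16 + (-4)·1/16 + (-3)·1/8 + (-2)·1/8 + (-1)·3/16 + 0·3/16] / (7/8)
 = -2 / (7/8)
 = -16/7

-2.2857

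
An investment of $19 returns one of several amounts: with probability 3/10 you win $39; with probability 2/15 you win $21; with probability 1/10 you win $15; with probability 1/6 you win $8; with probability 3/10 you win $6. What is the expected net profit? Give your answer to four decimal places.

0.1333

E[payout] = 39·3/10 + 21·2/15 + 15·1/10 + 8·1/6 + 6·3/10
 = 117/10 + 14/5 + 3/2 + 4/3 + 9/5
 = 287/15
Net = 287/15 - 19 = 2/15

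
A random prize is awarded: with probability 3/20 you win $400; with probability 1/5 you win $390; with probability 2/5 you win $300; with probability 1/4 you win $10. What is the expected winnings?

260.5

E[payout] = 400·3/20 + 390·1/5 + 300·2/5 + 10·1/4
 = 60 + 78 + 120 + 5/2
 = 521/2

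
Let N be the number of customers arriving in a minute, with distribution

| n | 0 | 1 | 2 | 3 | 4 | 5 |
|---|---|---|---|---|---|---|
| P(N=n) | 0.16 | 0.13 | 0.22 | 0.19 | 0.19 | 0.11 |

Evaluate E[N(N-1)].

6.06

E[N(N-1)] = Σ n(n-1)·P(N=n)
 = 0·0.16 + 0·0.13 + 2·0.22 + 6·0.19 + 12·0.19 + 20·0.11
 = 0 + 0 + 0.44 + 1.14 + 2.28 + 2.2
 = 6.06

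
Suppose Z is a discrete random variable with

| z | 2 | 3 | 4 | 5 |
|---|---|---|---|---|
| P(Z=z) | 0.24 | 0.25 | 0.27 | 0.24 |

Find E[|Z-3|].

0.99

E[|Z-3|] = Σ |z-3|·P(Z=z)
 = 1·0.24 + 0·0.25 + 1·0.27 + 2·0.24
 = 0.24 + 0 + 0.27 + 0.48
 = 0.99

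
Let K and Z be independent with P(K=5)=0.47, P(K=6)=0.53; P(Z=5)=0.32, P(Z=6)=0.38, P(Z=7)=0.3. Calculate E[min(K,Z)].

5.3604

E[min(K,Z)] = Σ_k Σ_z min(k,z) · P(K=k)P(Z=z)
 = 5·0.1504 + 5·0.1786 + 5·0.141 + 5·0.1696 + 6·0.2014 + 6·0.159
 = 0.752 + 0.893 + 0.705 + 0.848 + 1.2084 + 0.954
 = 5.3604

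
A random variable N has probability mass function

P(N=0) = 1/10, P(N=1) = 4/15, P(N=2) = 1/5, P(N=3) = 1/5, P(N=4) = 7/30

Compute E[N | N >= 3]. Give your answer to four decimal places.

P(N >= 3) = 1/5 + 7/30 = 13/30.
E[N | N >= 3] = [3·1/5 + 4·7/30] / (13/30)
 = 23/15 / (13/30)
 = 46/13

3.5385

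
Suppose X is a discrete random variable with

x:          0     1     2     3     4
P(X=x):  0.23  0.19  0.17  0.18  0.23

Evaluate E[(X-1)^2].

3.19

E[(X-1)^2] = Σ (x-1)^2·P(X=x)
 = 1·0.23 + 0·0.19 + 1·0.17 + 4·0.18 + 9·0.23
 = 0.23 + 0 + 0.17 + 0.72 + 2.07
 = 3.19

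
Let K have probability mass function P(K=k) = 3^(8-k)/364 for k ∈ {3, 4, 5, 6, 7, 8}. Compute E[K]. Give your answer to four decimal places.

E[K] = Σ k·P(K=k)
 = 3·243/364 + 4·81/364 + 5·27/364 + 6·9/364 + 7·3/364 + 8·1/364
 = 729/364 + 81/91 + 135/364 + 27/182 + 3/52 + 2/91
 = 1271/364

3.4918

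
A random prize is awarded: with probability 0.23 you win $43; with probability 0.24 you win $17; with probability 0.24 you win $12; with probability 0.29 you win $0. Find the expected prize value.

E[payout] = 43·0.23 + 17·0.24 + 12·0.24 + 0·0.29
 = 9.89 + 4.08 + 2.88 + 0
 = 16.85

16.85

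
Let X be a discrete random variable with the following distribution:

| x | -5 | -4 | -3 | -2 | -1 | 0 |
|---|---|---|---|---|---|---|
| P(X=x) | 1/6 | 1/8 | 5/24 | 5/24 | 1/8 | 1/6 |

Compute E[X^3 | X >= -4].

-18.5

P(X >= -4) = 1/8 + 5/24 + 5/24 + 1/8 + 1/6 = 5/6.
E[X^3 | X >= -4] = [(-64)·1/8 + (-27)·5/24 + (-8)·5/24 + (-1)·1/8 + 0·1/6] / (5/6)
 = -185/12 / (5/6)
 = -37/2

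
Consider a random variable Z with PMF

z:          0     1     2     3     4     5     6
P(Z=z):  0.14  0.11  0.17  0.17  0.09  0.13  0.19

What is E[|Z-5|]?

E[|Z-5|] = Σ |z-5|·P(Z=z)
 = 5·0.14 + 4·0.11 + 3·0.17 + 2·0.17 + 1·0.09 + 0·0.13 + 1·0.19
 = 0.7 + 0.44 + 0.51 + 0.34 + 0.09 + 0 + 0.19
 = 2.27

2.27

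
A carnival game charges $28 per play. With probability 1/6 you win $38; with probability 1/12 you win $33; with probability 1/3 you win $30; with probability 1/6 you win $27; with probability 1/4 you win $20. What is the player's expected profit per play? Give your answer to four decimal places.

0.5833

E[payout] = 38·1/6 + 33·1/12 + 30·1/3 + 27·1/6 + 20·1/4
 = 19/3 + 11/4 + 10 + 9/2 + 5
 = 343/12
Net = 343/12 - 28 = 7/12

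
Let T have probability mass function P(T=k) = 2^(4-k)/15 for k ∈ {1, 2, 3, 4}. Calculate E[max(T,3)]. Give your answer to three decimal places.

E[max(T,3)] = Σ max(t,3)·P(T=t)
 = 3·8/15 + 3·4/15 + 3·2/15 + 4·1/15
 = 8/5 + 4/5 + 2/5 + 4/15
 = 46/15

3.067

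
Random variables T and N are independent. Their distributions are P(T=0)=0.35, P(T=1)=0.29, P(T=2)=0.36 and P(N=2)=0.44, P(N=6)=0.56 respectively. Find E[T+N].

5.25

E[T+N] = Σ_t Σ_n (t+n) · P(T=t)P(N=n)
 = 2·0.154 + 6·0.196 + 3·0.1276 + 7·0.1624 + 4·0.1584 + 8·0.2016
 = 0.308 + 1.176 + 0.3828 + 1.1368 + 0.6336 + 1.6128
 = 5.25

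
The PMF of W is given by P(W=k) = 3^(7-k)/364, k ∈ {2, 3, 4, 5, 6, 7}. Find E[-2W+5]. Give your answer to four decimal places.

0.0165

E[-2W+5] = Σ (-2w+5)·P(W=w)
 = 1·243/364 + (-1)·81/364 + (-3)·27/364 + (-5)·9/364 + (-7)·3/364 + (-9)·1/364
 = 243/364 + (-81/364) + (-81/364) + (-45/364) + (-3/52) + (-9/364)
 = 3/182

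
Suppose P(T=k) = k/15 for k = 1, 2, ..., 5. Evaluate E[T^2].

E[T^2] = Σ t^2·P(T=t)
 = 1·1/15 + 4·2/15 + 9·1/5 + 16·4/15 + 25·1/3
 = 1/15 + 8/15 + 9/5 + 64/15 + 25/3
 = 15

15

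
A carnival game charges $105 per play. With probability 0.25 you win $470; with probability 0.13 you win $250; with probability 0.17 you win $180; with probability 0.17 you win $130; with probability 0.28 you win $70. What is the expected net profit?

E[payout] = 470·0.25 + 250·0.13 + 180·0.17 + 130·0.17 + 70·0.28
 = 117.5 + 32.5 + 30.6 + 22.1 + 19.6
 = 222.3
Net = 222.3 - 105 = 117.3

117.3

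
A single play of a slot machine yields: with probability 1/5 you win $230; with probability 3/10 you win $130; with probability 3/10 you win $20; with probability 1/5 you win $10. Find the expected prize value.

93

E[payout] = 230·1/5 + 130·3/10 + 20·3/10 + 10·1/5
 = 46 + 39 + 6 + 2
 = 93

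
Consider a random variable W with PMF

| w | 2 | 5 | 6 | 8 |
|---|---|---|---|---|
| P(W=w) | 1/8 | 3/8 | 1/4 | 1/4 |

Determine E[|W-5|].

E[|W-5|] = Σ |w-5|·P(W=w)
 = 3·1/8 + 0·3/8 + 1·1/4 + 3·1/4
 = 3/8 + 0 + 1/4 + 3/4
 = 11/8

1.375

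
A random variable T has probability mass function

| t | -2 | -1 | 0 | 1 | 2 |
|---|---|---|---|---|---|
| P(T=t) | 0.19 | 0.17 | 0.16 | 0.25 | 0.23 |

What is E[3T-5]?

E[3T-5] = Σ (3t-5)·P(T=t)
 = (-11)·0.19 + (-8)·0.17 + (-5)·0.16 + (-2)·0.25 + 1·0.23
 = (-2.09) + (-1.36) + (-0.8) + (-0.5) + 0.23
 = -4.52

-4.52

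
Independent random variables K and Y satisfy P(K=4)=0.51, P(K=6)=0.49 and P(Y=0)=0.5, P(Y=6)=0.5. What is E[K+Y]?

7.98

E[K+Y] = Σ_k Σ_y (k+y) · P(K=k)P(Y=y)
 = 4·0.255 + 10·0.255 + 6·0.245 + 12·0.245
 = 1.02 + 2.55 + 1.47 + 2.94
 = 7.98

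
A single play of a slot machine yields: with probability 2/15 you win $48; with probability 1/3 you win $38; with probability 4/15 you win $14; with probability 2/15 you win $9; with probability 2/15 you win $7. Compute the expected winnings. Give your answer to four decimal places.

24.9333

E[payout] = 48·2/15 + 38·1/3 + 14·4/15 + 9·2/15 + 7·2/15
 = 32/5 + 38/3 + 56/15 + 6/5 + 14/15
 = 374/15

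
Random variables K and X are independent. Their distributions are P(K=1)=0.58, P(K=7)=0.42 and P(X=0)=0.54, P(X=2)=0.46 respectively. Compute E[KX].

E[KX] = Σ_k Σ_x kx · P(K=k)P(X=x)
 = 0·0.3132 + 2·0.2668 + 0·0.2268 + 14·0.1932
 = 0 + 0.5336 + 0 + 2.7048
 = 3.2384

3.2384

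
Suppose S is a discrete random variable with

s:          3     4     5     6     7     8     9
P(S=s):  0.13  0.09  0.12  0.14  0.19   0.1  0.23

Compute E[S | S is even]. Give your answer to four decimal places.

6.0606

P(S is even) = 0.09 + 0.14 + 0.1 = 0.33.
E[S | S is even] = [4·0.09 + 6·0.14 + 8·0.1] / 0.33
 = 2 / 0.33
 = 200/33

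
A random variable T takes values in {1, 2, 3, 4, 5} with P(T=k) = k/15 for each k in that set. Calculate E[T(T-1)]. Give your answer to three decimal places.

11.333

E[T(T-1)] = Σ t(t-1)·P(T=t)
 = 0·1/15 + 2·2/15 + 6·1/5 + 12·4/15 + 20·1/3
 = 0 + 4/15 + 6/5 + 16/5 + 20/3
 = 34/3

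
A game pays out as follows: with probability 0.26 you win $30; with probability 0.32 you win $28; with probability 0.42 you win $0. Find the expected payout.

16.76

E[payout] = 30·0.26 + 28·0.32 + 0·0.42
 = 7.8 + 8.96 + 0
 = 16.76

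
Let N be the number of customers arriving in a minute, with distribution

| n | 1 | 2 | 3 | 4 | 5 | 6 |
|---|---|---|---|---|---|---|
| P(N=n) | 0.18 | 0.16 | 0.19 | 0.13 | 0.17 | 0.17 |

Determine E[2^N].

20.92

E[2^N] = Σ 2^n·P(N=n)
 = 2·0.18 + 4·0.16 + 8·0.19 + 16·0.13 + 32·0.17 + 64·0.17
 = 0.36 + 0.64 + 1.52 + 2.08 + 5.44 + 10.88
 = 20.92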